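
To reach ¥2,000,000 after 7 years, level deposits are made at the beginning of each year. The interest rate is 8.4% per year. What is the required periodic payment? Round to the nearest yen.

¥204,258

Level annuity due; solve FV = PMT × [((1+r)^n − 1)/r] × (1+r) for PMT.
Periodic rate r = 0.084 per year.
With n = 7: PMT = 2,000,000 / ([((1+r)^n − 1)/r] × (1+r)) = ¥204,258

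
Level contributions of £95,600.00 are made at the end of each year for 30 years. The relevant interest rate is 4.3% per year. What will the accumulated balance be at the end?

£5,638,484.41

This is an ordinary annuity: 30 deposits of £95,600.00 at the end of each year.
Periodic rate r = 0.043 per year.
FV = PMT × [((1+r)^n − 1)/r] = 95,600 × [(1+r)^30 − 1] / r = £5,638,484.41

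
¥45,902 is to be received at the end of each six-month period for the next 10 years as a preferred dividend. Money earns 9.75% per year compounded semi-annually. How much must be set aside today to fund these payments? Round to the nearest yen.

This is an ordinary annuity: 20 payments of ¥45,902 at the end of each six-month period.
Periodic rate r = 0.0975/2 per half-year; n is counted in half-years.
PV = PMT × [(1 − (1+r)^−n)/r] = 45,902 × [1 − (1+r)^−20] / r = ¥578,152

¥578,152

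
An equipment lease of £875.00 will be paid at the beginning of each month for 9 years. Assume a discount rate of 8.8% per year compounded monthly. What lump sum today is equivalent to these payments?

This is an annuity due: 108 payments of £875.00 at the beginning of each month.
Periodic rate r = 0.088/12 per month; n is counted in months.
PV = PMT × [(1 − (1+r)^−n)/r] × (1+r) = 875 × [1 − (1+r)^−108] / r × (1+r) = £65,595.57

£65,595.57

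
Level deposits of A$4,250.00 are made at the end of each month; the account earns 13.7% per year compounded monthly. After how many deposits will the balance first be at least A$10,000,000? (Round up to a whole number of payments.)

294 payments

Periodic rate r = 0.137/12 per month; n is counted in months.
Ordinary annuity FV: 10,000,000 = 4,250 × [((1+r)^n − 1)/r].
(1+r)^n = 1 + 10,000,000 × r / 4,250, so n = ln(1 + 10,000,000·r/4,250) / ln(1+r) = 293.10.
Round up to a whole number of payments: n = 294.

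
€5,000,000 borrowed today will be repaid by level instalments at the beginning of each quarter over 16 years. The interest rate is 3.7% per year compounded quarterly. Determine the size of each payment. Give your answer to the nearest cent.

Level annuity due; solve PV = PMT × [(1 − (1+r)^−n)/r] × (1+r) for PMT.
Periodic rate r = 0.037/4 per quarter; n is counted in quarters.
With n = 64: PMT = 5,000,000 / ([(1 − (1+r)^−n)/r] × (1+r)) = €102,916.93

€102,916.93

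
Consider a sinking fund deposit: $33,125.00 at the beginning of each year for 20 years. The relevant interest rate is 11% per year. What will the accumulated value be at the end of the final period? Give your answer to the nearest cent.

$2,360,657.88

This is an annuity due: 20 deposits of $33,125.00 at the beginning of each year.
Periodic rate r = 0.11 per year.
FV = PMT × [((1+r)^n − 1)/r] × (1+r) = 33,125 × [(1+r)^20 − 1] / r × (1+r) = $2,360,657.88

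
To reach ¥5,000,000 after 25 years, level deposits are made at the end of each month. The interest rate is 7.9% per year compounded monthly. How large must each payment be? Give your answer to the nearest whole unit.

¥5,344

Level ordinary annuity; solve FV = PMT × [((1+r)^n − 1)/r] for PMT.
Periodic rate r = 0.079/12 per month; n is counted in months.
With n = 300: PMT = 5,000,000 / ([((1+r)^n − 1)/r]) = ¥5,344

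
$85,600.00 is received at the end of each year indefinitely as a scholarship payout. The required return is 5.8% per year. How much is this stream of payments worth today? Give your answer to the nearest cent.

$1,475,862.07

Periodic rate r = 0.058 per year.
Level perpetuity: PV = PMT / r = 85,600 / (0.058) = $1,475,862.07.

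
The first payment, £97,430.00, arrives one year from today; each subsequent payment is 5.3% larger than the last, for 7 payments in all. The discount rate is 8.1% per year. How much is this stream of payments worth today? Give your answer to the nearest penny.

£583,943.89

Periodic rate r = 0.081 per year.
Growing ordinary annuity: PV = PMT₁ × [1 − ((1+g)/(1+r))^n] / (r − g) = 97,430 × [1 − ((1+0.053)/(1+r))^7] / (r − 0.053) = £583,943.89.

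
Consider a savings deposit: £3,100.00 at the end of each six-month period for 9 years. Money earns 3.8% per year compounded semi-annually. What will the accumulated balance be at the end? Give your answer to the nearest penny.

£65,793.56

This is an ordinary annuity: 18 deposits of £3,100.00 at the end of each six-month period.
Periodic rate r = 0.038/2 per half-year; n is counted in half-years.
FV = PMT × [((1+r)^n − 1)/r] = 3,100 × [(1+r)^18 − 1] / r = £65,793.56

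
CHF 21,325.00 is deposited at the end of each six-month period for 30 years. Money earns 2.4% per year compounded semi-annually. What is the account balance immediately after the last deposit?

This is an ordinary annuity: 60 deposits of CHF 21,325.00 at the end of each six-month period.
Periodic rate r = 0.024/2 per half-year; n is counted in half-years.
FV = PMT × [((1+r)^n − 1)/r] = 21,325 × [(1+r)^60 − 1] / r = CHF 1,858,202.33

CHF 1,858,202.33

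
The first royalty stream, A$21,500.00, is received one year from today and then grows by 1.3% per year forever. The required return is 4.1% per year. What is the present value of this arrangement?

A$767,857.14

Periodic rate r = 0.041 per year.
Growing perpetuity (Gordon): PV = PMT₁ / (r − g) = 21,500 / (r − 0.013) = A$767,857.14.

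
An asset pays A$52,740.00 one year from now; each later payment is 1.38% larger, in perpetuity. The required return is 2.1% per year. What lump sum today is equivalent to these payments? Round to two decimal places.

Periodic rate r = 0.021 per year.
Growing perpetuity (Gordon): PV = PMT₁ / (r − g) = 52,740 / (r − 0.0138) = A$7,325,000.00.

A$7,325,000.00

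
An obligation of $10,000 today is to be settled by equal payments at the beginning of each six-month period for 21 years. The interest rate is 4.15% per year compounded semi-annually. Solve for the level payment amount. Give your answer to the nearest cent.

Level annuity due; solve PV = PMT × [(1 − (1+r)^−n)/r] × (1+r) for PMT.
Periodic rate r = 0.0415/2 per half-year; n is counted in half-years.
With n = 42: PMT = 10,000 / ([(1 − (1+r)^−n)/r] × (1+r)) = $351.74

$351.74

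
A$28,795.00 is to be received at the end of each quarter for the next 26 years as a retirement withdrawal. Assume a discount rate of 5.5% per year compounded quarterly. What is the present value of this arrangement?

This is an ordinary annuity: 104 payments of A$28,795.00 at the end of each quarter.
Periodic rate r = 0.055/4 per quarter; n is counted in quarters.
PV = PMT × [(1 − (1+r)^−n)/r] = 28,795 × [1 − (1+r)^−104] / r = A$1,588,119.27

A$1,588,119.27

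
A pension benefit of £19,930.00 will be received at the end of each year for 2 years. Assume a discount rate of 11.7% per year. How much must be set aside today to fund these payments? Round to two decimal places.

This is an ordinary annuity: 2 payments of £19,930.00 at the end of each year.
Periodic rate r = 0.117 per year.
PV = PMT × [(1 − (1+r)^−n)/r] = 19,930 × [1 − (1+r)^−2] / r = £33,815.97

£33,815.97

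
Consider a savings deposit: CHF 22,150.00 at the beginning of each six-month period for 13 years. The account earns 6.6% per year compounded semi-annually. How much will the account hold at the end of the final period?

This is an annuity due: 26 deposits of CHF 22,150.00 at the beginning of each six-month period.
Periodic rate r = 0.066/2 per half-year; n is counted in half-years.
FV = PMT × [((1+r)^n − 1)/r] × (1+r) = 22,150 × [(1+r)^26 − 1] / r × (1+r) = CHF 919,393.16

CHF 919,393.16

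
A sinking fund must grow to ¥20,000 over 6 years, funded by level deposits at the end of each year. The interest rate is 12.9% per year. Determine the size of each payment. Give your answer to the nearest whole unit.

¥2,409

Level ordinary annuity; solve FV = PMT × [((1+r)^n − 1)/r] for PMT.
Periodic rate r = 0.129 per year.
With n = 6: PMT = 20,000 / ([((1+r)^n − 1)/r]) = ¥2,409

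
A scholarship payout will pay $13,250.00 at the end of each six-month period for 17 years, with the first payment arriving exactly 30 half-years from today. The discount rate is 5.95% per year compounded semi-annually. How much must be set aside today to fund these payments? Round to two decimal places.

$120,083.13

Ordinary annuity of 34 payments, first payment at period 30.
Periodic rate r = 0.0595/2 per half-year; n is counted in half-years.
The ordinary-annuity PV formula values the stream one period before the first payment (period 29); discount that back 29 periods:
PV₀ = 13,250 × [1 − (1+r)^−34] / r × (1+r)^−29 = $120,083.13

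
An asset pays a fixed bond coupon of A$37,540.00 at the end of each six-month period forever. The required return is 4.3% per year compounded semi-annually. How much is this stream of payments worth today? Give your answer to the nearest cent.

A$1,746,046.51

Periodic rate r = 0.043/2 per half-year.
Level perpetuity: PV = PMT / r = 37,540 / (0.043/2) = A$1,746,046.51.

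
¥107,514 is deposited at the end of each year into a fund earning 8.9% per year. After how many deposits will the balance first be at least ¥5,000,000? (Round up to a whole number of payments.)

20 payments

Periodic rate r = 0.089 per year.
Ordinary annuity FV: 5,000,000 = 107,514 × [((1+r)^n − 1)/r].
(1+r)^n = 1 + 5,000,000 × r / 107,514, so n = ln(1 + 5,000,000·r/107,514) / ln(1+r) = 19.20.
Round up to a whole number of payments: n = 20.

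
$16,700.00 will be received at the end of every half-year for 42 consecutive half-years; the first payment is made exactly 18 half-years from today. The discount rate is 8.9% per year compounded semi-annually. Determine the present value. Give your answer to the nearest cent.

Ordinary annuity of 42 payments, first payment at period 18.
Periodic rate r = 0.089/2 per half-year; n is counted in half-years.
The ordinary-annuity PV formula values the stream one period before the first payment (period 17); discount that back 17 periods:
PV₀ = 16,700 × [1 − (1+r)^−42] / r × (1+r)^−17 = $150,266.71

$150,266.71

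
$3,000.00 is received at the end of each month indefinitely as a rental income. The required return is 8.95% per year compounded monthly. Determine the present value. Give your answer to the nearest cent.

Periodic rate r = 0.0895/12 per month.
Level perpetuity: PV = PMT / r = 3,000 / (0.0895/12) = $402,234.64.

$402,234.64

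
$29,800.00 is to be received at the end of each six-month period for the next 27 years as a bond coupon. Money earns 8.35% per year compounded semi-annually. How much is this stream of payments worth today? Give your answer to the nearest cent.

$635,369.89

This is an ordinary annuity: 54 payments of $29,800.00 at the end of each six-month period.
Periodic rate r = 0.0835/2 per half-year; n is counted in half-years.
PV = PMT × [(1 − (1+r)^−n)/r] = 29,800 × [1 − (1+r)^−54] / r = $635,369.89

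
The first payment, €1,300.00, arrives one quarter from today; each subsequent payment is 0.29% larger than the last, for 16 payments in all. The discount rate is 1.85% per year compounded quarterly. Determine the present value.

Periodic rate r = 0.0185/4 per quarter; n is counted in quarters.
Growing ordinary annuity: PV = PMT₁ × [1 − ((1+g)/(1+r))^n] / (r − g) = 1,300 × [1 − ((1+0.0029)/(1+r))^16] / (r − 0.0029) = €20,439.74.

€20,439.74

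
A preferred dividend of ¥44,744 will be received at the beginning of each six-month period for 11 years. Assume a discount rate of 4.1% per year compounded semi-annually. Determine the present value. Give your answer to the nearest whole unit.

This is an annuity due: 22 payments of ¥44,744 at the beginning of each six-month period.
Periodic rate r = 0.041/2 per half-year; n is counted in half-years.
PV = PMT × [(1 − (1+r)^−n)/r] × (1+r) = 44,744 × [1 − (1+r)^−22] / r × (1+r) = ¥802,073

¥802,073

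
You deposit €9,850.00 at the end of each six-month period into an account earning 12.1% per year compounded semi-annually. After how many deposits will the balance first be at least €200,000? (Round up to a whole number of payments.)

Periodic rate r = 0.121/2 per half-year; n is counted in half-years.
Ordinary annuity FV: 200,000 = 9,850 × [((1+r)^n − 1)/r].
(1+r)^n = 1 + 200,000 × r / 9,850, so n = ln(1 + 200,000·r/9,850) / ln(1+r) = 13.64.
Round up to a whole number of payments: n = 14.

14 payments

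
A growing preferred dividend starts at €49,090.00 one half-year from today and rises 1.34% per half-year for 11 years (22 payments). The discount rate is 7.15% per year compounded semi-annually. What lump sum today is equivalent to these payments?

€837,210.52

Periodic rate r = 0.0715/2 per half-year; n is counted in half-years.
Growing ordinary annuity: PV = PMT₁ × [1 − ((1+g)/(1+r))^n] / (r − g) = 49,090 × [1 − ((1+0.0134)/(1+r))^22] / (r − 0.0134) = €837,210.52.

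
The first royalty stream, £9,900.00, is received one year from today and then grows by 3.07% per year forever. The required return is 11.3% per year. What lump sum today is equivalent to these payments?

Periodic rate r = 0.113 per year.
Growing perpetuity (Gordon): PV = PMT₁ / (r − g) = 9,900 / (r − 0.0307) = £120,291.62.

£120,291.62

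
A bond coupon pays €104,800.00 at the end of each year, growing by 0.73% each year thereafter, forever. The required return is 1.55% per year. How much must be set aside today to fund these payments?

€12,780,487.80

Periodic rate r = 0.0155 per year.
Growing perpetuity (Gordon): PV = PMT₁ / (r − g) = 104,800 / (r − 0.0073) = €12,780,487.80.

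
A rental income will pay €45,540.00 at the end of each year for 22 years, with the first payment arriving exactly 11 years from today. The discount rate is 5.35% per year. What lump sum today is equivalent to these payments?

€344,872.49

Ordinary annuity of 22 payments, first payment at period 11.
Periodic rate r = 0.0535 per year.
The ordinary-annuity PV formula values the stream one period before the first payment (period 10); discount that back 10 periods:
PV₀ = 45,540 × [1 − (1+r)^−22] / r × (1+r)^−10 = €344,872.49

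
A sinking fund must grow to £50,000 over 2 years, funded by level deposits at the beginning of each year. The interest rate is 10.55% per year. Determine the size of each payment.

£21,481.08

Level annuity due; solve FV = PMT × [((1+r)^n − 1)/r] × (1+r) for PMT.
Periodic rate r = 0.1055 per year.
With n = 2: PMT = 50,000 / ([((1+r)^n − 1)/r] × (1+r)) = £21,481.08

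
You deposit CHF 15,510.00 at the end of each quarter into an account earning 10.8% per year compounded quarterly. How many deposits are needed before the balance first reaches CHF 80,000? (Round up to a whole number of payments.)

5 payments

Periodic rate r = 0.108/4 per quarter; n is counted in quarters.
Ordinary annuity FV: 80,000 = 15,510 × [((1+r)^n − 1)/r].
(1+r)^n = 1 + 80,000 × r / 15,510, so n = ln(1 + 80,000·r/15,510) / ln(1+r) = 4.89.
Round up to a whole number of payments: n = 5.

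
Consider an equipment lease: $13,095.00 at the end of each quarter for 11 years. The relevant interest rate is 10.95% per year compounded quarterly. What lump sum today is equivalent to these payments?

$332,583.64

This is an ordinary annuity: 44 payments of $13,095.00 at the end of each quarter.
Periodic rate r = 0.1095/4 per quarter; n is counted in quarters.
PV = PMT × [(1 − (1+r)^−n)/r] = 13,095 × [1 − (1+r)^−44] / r = $332,583.64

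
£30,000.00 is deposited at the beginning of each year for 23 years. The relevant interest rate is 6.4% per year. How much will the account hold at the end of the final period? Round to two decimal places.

£1,578,746.74

This is an annuity due: 23 deposits of £30,000.00 at the beginning of each year.
Periodic rate r = 0.064 per year.
FV = PMT × [((1+r)^n − 1)/r] × (1+r) = 30,000 × [(1+r)^23 − 1] / r × (1+r) = £1,578,746.74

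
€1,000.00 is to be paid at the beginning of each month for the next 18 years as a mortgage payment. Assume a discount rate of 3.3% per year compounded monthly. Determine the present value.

€163,151.18

This is an annuity due: 216 payments of €1,000.00 at the beginning of each month.
Periodic rate r = 0.033/12 per month; n is counted in months.
PV = PMT × [(1 − (1+r)^−n)/r] × (1+r) = 1,000 × [1 − (1+r)^−216] / r × (1+r) = €163,151.18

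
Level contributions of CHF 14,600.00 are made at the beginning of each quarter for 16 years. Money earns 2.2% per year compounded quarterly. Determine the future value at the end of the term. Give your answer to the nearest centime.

CHF 1,122,476.57

This is an annuity due: 64 deposits of CHF 14,600.00 at the beginning of each quarter.
Periodic rate r = 0.022/4 per quarter; n is counted in quarters.
FV = PMT × [((1+r)^n − 1)/r] × (1+r) = 14,600 × [(1+r)^64 − 1] / r × (1+r) = CHF 1,122,476.57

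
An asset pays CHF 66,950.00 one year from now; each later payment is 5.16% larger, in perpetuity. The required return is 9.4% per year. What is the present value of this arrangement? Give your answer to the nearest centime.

CHF 1,579,009.43

Periodic rate r = 0.094 per year.
Growing perpetuity (Gordon): PV = PMT₁ / (r − g) = 66,950 / (r − 0.0516) = CHF 1,579,009.43.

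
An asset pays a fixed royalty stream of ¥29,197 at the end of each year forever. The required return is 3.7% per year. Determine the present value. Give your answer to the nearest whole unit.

¥789,108

Periodic rate r = 0.037 per year.
Level perpetuity: PV = PMT / r = 29,197 / (0.037) = ¥789,108.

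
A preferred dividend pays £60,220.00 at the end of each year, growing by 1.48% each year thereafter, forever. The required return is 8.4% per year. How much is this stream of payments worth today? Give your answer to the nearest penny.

Periodic rate r = 0.084 per year.
Growing perpetuity (Gordon): PV = PMT₁ / (r − g) = 60,220 / (r − 0.0148) = £870,231.21.

£870,231.21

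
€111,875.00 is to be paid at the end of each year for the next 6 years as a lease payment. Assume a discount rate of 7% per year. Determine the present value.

This is an ordinary annuity: 6 payments of €111,875.00 at the end of each year.
Periodic rate r = 0.07 per year.
PV = PMT × [(1 − (1+r)^−n)/r] = 111,875 × [1 − (1+r)^−6] / r = €533,256.62

€533,256.62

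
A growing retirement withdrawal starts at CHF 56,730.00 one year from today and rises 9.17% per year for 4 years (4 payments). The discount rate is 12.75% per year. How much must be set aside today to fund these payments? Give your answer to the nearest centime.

CHF 191,875.23

Periodic rate r = 0.1275 per year.
Growing ordinary annuity: PV = PMT₁ × [1 − ((1+g)/(1+r))^n] / (r − g) = 56,730 × [1 − ((1+0.0917)/(1+r))^4] / (r − 0.0917) = CHF 191,875.23.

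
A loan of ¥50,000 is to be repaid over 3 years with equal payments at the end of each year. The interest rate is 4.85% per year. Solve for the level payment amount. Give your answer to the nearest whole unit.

¥18,309

Level ordinary annuity; solve PV = PMT × [(1 − (1+r)^−n)/r] for PMT.
Periodic rate r = 0.0485 per year.
With n = 3: PMT = 50,000 / ([(1 − (1+r)^−n)/r]) = ¥18,309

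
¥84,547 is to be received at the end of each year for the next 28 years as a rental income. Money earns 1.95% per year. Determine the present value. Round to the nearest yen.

This is an ordinary annuity: 28 payments of ¥84,547 at the end of each year.
Periodic rate r = 0.0195 per year.
PV = PMT × [(1 − (1+r)^−n)/r] = 84,547 × [1 − (1+r)^−28] / r = ¥1,810,978

¥1,810,978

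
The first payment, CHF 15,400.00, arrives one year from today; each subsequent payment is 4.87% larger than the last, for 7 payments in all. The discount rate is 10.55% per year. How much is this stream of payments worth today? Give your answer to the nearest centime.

CHF 83,704.99

Periodic rate r = 0.1055 per year.
Growing ordinary annuity: PV = PMT₁ × [1 − ((1+g)/(1+r))^n] / (r − g) = 15,400 × [1 − ((1+0.0487)/(1+r))^7] / (r − 0.0487) = CHF 83,704.99.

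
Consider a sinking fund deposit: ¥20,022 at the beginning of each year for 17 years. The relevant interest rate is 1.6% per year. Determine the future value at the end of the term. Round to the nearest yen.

This is an annuity due: 17 deposits of ¥20,022 at the beginning of each year.
Periodic rate r = 0.016 per year.
FV = PMT × [((1+r)^n − 1)/r] × (1+r) = 20,022 × [(1+r)^17 − 1] / r × (1+r) = ¥393,833

¥393,833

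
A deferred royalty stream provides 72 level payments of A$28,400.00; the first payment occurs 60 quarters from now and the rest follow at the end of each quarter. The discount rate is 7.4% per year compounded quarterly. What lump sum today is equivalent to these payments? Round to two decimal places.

A$381,454.16

Ordinary annuity of 72 payments, first payment at period 60.
Periodic rate r = 0.074/4 per quarter; n is counted in quarters.
The ordinary-annuity PV formula values the stream one period before the first payment (period 59); discount that back 59 periods:
PV₀ = 28,400 × [1 − (1+r)^−72] / r × (1+r)^−59 = A$381,454.16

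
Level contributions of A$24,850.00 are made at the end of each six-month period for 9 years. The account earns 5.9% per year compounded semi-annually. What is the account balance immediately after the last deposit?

A$579,231.31

This is an ordinary annuity: 18 deposits of A$24,850.00 at the end of each six-month period.
Periodic rate r = 0.059/2 per half-year; n is counted in half-years.
FV = PMT × [((1+r)^n − 1)/r] = 24,850 × [(1+r)^18 − 1] / r = A$579,231.31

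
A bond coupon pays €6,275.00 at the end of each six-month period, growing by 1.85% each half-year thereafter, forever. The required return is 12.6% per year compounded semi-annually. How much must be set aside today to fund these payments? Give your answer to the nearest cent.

Periodic rate r = 0.126/2 per half-year.
Growing perpetuity (Gordon): PV = PMT₁ / (r − g) = 6,275 / (r − 0.0185) = €141,011.24.

€141,011.24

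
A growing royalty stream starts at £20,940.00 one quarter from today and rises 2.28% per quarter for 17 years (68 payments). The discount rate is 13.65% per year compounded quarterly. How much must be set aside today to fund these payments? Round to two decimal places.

£974,544.82

Periodic rate r = 0.1365/4 per quarter; n is counted in quarters.
Growing ordinary annuity: PV = PMT₁ × [1 − ((1+g)/(1+r))^n] / (r − g) = 20,940 × [1 − ((1+0.0228)/(1+r))^68] / (r − 0.0228) = £974,544.82.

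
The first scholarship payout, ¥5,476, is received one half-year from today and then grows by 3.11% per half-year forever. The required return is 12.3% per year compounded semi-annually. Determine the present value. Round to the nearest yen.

¥180,132

Periodic rate r = 0.123/2 per half-year.
Growing perpetuity (Gordon): PV = PMT₁ / (r − g) = 5,476 / (r − 0.0311) = ¥180,132.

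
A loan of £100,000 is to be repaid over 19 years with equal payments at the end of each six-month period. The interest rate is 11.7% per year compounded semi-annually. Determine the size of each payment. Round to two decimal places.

£6,612.25

Level ordinary annuity; solve PV = PMT × [(1 − (1+r)^−n)/r] for PMT.
Periodic rate r = 0.117/2 per half-year; n is counted in half-years.
With n = 38: PMT = 100,000 / ([(1 − (1+r)^−n)/r]) = £6,612.25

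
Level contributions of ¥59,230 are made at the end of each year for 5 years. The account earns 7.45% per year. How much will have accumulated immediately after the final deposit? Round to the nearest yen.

¥343,688

This is an ordinary annuity: 5 deposits of ¥59,230 at the end of each year.
Periodic rate r = 0.0745 per year.
FV = PMT × [((1+r)^n − 1)/r] = 59,230 × [(1+r)^5 − 1] / r = ¥343,688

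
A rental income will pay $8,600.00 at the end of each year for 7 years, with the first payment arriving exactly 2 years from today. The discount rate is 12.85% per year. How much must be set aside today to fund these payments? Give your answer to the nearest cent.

$33,861.49

Ordinary annuity of 7 payments, first payment at period 2.
Periodic rate r = 0.1285 per year.
The ordinary-annuity PV formula values the stream one period before the first payment (period 1); discount that back 1 periods:
PV₀ = 8,600 × [1 − (1+r)^−7] / r × (1+r)^−1 = $33,861.49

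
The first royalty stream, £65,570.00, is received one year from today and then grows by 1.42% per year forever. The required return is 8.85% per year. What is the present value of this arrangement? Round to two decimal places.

£882,503.36

Periodic rate r = 0.0885 per year.
Growing perpetuity (Gordon): PV = PMT₁ / (r − g) = 65,570 / (r − 0.0142) = £882,503.36.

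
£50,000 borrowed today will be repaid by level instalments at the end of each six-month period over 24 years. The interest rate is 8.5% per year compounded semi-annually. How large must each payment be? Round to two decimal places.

Level ordinary annuity; solve PV = PMT × [(1 − (1+r)^−n)/r] for PMT.
Periodic rate r = 0.085/2 per half-year; n is counted in half-years.
With n = 48: PMT = 50,000 / ([(1 − (1+r)^−n)/r]) = £2,458.43

£2,458.43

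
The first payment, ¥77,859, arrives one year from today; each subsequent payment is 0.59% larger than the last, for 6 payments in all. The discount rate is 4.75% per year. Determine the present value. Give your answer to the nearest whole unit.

Periodic rate r = 0.0475 per year.
Growing ordinary annuity: PV = PMT₁ × [1 − ((1+g)/(1+r))^n] / (r − g) = 77,859 × [1 − ((1+0.0059)/(1+r))^6] / (r − 0.0059) = ¥403,969.

¥403,969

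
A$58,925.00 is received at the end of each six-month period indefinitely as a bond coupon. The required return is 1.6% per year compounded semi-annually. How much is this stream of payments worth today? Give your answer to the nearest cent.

A$7,365,625.00

Periodic rate r = 0.016/2 per half-year.
Level perpetuity: PV = PMT / r = 58,925 / (0.016/2) = A$7,365,625.00.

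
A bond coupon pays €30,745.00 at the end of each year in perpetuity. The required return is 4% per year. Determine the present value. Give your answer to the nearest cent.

€768,625.00

Periodic rate r = 0.04 per year.
Level perpetuity: PV = PMT / r = 30,745 / (0.04) = €768,625.00.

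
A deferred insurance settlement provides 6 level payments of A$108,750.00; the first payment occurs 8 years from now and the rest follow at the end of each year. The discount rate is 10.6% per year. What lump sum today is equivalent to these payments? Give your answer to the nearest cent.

A$229,911.39

Ordinary annuity of 6 payments, first payment at period 8.
Periodic rate r = 0.106 per year.
The ordinary-annuity PV formula values the stream one period before the first payment (period 7); discount that back 7 periods:
PV₀ = 108,750 × [1 − (1+r)^−6] / r × (1+r)^−7 = A$229,911.39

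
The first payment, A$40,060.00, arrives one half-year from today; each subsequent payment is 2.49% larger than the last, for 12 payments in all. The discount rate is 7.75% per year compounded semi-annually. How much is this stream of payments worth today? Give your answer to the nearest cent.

Periodic rate r = 0.0775/2 per half-year; n is counted in half-years.
Growing ordinary annuity: PV = PMT₁ × [1 − ((1+g)/(1+r))^n] / (r − g) = 40,060 × [1 − ((1+0.0249)/(1+r))^12] / (r − 0.0249) = A$430,313.33.

A$430,313.33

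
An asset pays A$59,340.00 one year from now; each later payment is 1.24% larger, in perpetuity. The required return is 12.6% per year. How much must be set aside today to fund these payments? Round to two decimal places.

A$522,359.15

Periodic rate r = 0.126 per year.
Growing perpetuity (Gordon): PV = PMT₁ / (r − g) = 59,340 / (r − 0.0124) = A$522,359.15.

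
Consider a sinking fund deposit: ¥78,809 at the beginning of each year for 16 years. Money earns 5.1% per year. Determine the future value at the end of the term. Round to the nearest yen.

This is an annuity due: 16 deposits of ¥78,809 at the beginning of each year.
Periodic rate r = 0.051 per year.
FV = PMT × [((1+r)^n − 1)/r] × (1+r) = 78,809 × [(1+r)^16 − 1] / r × (1+r) = ¥1,975,496

¥1,975,496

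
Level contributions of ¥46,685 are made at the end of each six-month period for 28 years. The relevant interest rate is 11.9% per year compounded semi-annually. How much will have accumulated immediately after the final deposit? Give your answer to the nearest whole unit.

¥19,182,442

This is an ordinary annuity: 56 deposits of ¥46,685 at the end of each six-month period.
Periodic rate r = 0.119/2 per half-year; n is counted in half-years.
FV = PMT × [((1+r)^n − 1)/r] = 46,685 × [(1+r)^56 − 1] / r = ¥19,182,442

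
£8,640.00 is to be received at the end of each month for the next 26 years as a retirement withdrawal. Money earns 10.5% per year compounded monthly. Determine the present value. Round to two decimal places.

This is an ordinary annuity: 312 payments of £8,640.00 at the end of each month.
Periodic rate r = 0.105/12 per month; n is counted in months.
PV = PMT × [(1 − (1+r)^−n)/r] = 8,640 × [1 − (1+r)^−312] / r = £922,259.91

£922,259.91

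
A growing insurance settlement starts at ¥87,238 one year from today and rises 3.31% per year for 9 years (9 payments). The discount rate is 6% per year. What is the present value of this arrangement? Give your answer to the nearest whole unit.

Periodic rate r = 0.06 per year.
Growing ordinary annuity: PV = PMT₁ × [1 − ((1+g)/(1+r))^n] / (r − g) = 87,238 × [1 − ((1+0.0331)/(1+r))^9] / (r − 0.0331) = ¥669,799.

¥669,799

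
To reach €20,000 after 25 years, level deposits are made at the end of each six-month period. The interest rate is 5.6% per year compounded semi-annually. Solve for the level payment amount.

€188.05

Level ordinary annuity; solve FV = PMT × [((1+r)^n − 1)/r] for PMT.
Periodic rate r = 0.056/2 per half-year; n is counted in half-years.
With n = 50: PMT = 20,000 / ([((1+r)^n − 1)/r]) = €188.05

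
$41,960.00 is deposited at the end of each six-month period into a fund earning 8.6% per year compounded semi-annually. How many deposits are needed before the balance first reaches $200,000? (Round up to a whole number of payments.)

5 payments

Periodic rate r = 0.086/2 per half-year; n is counted in half-years.
Ordinary annuity FV: 200,000 = 41,960 × [((1+r)^n − 1)/r].
(1+r)^n = 1 + 200,000 × r / 41,960, so n = ln(1 + 200,000·r/41,960) / ln(1+r) = 4.43.
Round up to a whole number of payments: n = 5.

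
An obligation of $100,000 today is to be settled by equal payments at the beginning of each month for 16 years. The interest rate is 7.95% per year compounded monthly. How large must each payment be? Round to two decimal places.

$915.93

Level annuity due; solve PV = PMT × [(1 − (1+r)^−n)/r] × (1+r) for PMT.
Periodic rate r = 0.0795/12 per month; n is counted in months.
With n = 192: PMT = 100,000 / ([(1 − (1+r)^−n)/r] × (1+r)) = $915.93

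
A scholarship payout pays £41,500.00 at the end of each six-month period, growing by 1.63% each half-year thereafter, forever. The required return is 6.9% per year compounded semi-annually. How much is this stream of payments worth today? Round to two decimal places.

Periodic rate r = 0.069/2 per half-year.
Growing perpetuity (Gordon): PV = PMT₁ / (r − g) = 41,500 / (r − 0.0163) = £2,280,219.78.

£2,280,219.78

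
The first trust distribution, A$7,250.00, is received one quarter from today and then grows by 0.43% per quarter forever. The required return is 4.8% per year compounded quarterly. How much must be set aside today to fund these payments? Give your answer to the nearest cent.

A$941,558.44

Periodic rate r = 0.048/4 per quarter.
Growing perpetuity (Gordon): PV = PMT₁ / (r − g) = 7,250 / (r − 0.0043) = A$941,558.44.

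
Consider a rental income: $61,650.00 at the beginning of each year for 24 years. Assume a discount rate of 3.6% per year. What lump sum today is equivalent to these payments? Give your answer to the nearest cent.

This is an annuity due: 24 payments of $61,650.00 at the beginning of each year.
Periodic rate r = 0.036 per year.
PV = PMT × [(1 − (1+r)^−n)/r] × (1+r) = 61,650 × [1 − (1+r)^−24] / r × (1+r) = $1,014,949.99

$1,014,949.99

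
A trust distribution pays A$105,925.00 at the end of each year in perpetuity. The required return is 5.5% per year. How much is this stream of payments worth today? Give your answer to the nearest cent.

Periodic rate r = 0.055 per year.
Level perpetuity: PV = PMT / r = 105,925 / (0.055) = A$1,925,909.09.

A$1,925,909.09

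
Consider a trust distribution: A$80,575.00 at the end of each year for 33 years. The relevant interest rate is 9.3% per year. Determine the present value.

A$820,345.48

This is an ordinary annuity: 33 payments of A$80,575.00 at the end of each year.
Periodic rate r = 0.093 per year.
PV = PMT × [(1 − (1+r)^−n)/r] = 80,575 × [1 − (1+r)^−33] / r = A$820,345.48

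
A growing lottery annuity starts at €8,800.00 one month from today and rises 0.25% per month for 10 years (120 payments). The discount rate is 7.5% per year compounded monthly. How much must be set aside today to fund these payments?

€847,430.83

Periodic rate r = 0.075/12 per month; n is counted in months.
Growing ordinary annuity: PV = PMT₁ × [1 − ((1+g)/(1+r))^n] / (r − g) = 8,800 × [1 − ((1+0.0025)/(1+r))^120] / (r − 0.0025) = €847,430.83.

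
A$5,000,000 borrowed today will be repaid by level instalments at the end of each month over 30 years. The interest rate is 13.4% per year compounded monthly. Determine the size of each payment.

Level ordinary annuity; solve PV = PMT × [(1 − (1+r)^−n)/r] for PMT.
Periodic rate r = 0.134/12 per month; n is counted in months.
With n = 360: PMT = 5,000,000 / ([(1 − (1+r)^−n)/r]) = A$56,877.46

A$56,877.46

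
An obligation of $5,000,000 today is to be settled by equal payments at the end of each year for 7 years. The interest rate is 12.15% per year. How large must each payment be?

$1,100,804.86

Level ordinary annuity; solve PV = PMT × [(1 − (1+r)^−n)/r] for PMT.
Periodic rate r = 0.1215 per year.
With n = 7: PMT = 5,000,000 / ([(1 − (1+r)^−n)/r]) = $1,100,804.86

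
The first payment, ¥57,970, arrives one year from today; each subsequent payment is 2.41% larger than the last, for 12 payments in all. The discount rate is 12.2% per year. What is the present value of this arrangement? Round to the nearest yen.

¥394,158

Periodic rate r = 0.122 per year.
Growing ordinary annuity: PV = PMT₁ × [1 − ((1+g)/(1+r))^n] / (r − g) = 57,970 × [1 − ((1+0.0241)/(1+r))^12] / (r − 0.0241) = ¥394,158.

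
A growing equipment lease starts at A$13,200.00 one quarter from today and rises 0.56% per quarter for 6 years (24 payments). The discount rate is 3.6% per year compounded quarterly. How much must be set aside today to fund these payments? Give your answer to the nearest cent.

Periodic rate r = 0.036/4 per quarter; n is counted in quarters.
Growing ordinary annuity: PV = PMT₁ × [1 − ((1+g)/(1+r))^n] / (r − g) = 13,200 × [1 − ((1+0.0056)/(1+r))^24] / (r − 0.0056) = A$302,102.75.

A$302,102.75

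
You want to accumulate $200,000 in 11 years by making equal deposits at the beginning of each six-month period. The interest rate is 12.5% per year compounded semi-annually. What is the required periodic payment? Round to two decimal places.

$4,208.87

Level annuity due; solve FV = PMT × [((1+r)^n − 1)/r] × (1+r) for PMT.
Periodic rate r = 0.125/2 per half-year; n is counted in half-years.
With n = 22: PMT = 200,000 / ([((1+r)^n − 1)/r] × (1+r)) = $4,208.87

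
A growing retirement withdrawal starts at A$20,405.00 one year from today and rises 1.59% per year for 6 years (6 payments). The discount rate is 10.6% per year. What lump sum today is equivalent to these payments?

A$90,455.59

Periodic rate r = 0.106 per year.
Growing ordinary annuity: PV = PMT₁ × [1 − ((1+g)/(1+r))^n] / (r − g) = 20,405 × [1 − ((1+0.0159)/(1+r))^6] / (r − 0.0159) = A$90,455.59.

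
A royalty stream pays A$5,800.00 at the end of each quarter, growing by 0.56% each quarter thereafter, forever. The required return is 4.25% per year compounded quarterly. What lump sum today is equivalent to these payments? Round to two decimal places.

Periodic rate r = 0.0425/4 per quarter.
Growing perpetuity (Gordon): PV = PMT₁ / (r − g) = 5,800 / (r − 0.0056) = A$1,154,228.86.

A$1,154,228.86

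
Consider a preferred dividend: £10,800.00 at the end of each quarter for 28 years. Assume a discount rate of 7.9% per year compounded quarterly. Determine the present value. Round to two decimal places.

£485,662.31

This is an ordinary annuity: 112 payments of £10,800.00 at the end of each quarter.
Periodic rate r = 0.079/4 per quarter; n is counted in quarters.
PV = PMT × [(1 − (1+r)^−n)/r] = 10,800 × [1 − (1+r)^−112] / r = £485,662.31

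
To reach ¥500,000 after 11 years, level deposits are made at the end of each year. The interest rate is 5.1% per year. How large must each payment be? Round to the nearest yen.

¥35,011

Level ordinary annuity; solve FV = PMT × [((1+r)^n − 1)/r] for PMT.
Periodic rate r = 0.051 per year.
With n = 11: PMT = 500,000 / ([((1+r)^n − 1)/r]) = ¥35,011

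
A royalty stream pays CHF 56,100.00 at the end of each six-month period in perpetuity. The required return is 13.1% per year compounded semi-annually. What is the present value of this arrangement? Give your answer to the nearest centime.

CHF 856,488.55

Periodic rate r = 0.131/2 per half-year.
Level perpetuity: PV = PMT / r = 56,100 / (0.131/2) = CHF 856,488.55.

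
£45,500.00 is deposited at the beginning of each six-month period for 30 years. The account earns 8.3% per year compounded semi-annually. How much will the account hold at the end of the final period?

£11,955,331.70

This is an annuity due: 60 deposits of £45,500.00 at the beginning of each six-month period.
Periodic rate r = 0.083/2 per half-year; n is counted in half-years.
FV = PMT × [((1+r)^n − 1)/r] × (1+r) = 45,500 × [(1+r)^60 − 1] / r × (1+r) = £11,955,331.70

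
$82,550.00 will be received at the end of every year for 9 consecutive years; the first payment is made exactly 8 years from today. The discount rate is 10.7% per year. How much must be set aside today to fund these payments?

Ordinary annuity of 9 payments, first payment at period 8.
Periodic rate r = 0.107 per year.
The ordinary-annuity PV formula values the stream one period before the first payment (period 7); discount that back 7 periods:
PV₀ = 82,550 × [1 − (1+r)^−9] / r × (1+r)^−7 = $227,009.02

$227,009.02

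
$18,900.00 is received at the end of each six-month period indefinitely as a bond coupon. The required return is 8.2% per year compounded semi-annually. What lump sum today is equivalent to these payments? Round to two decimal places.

Periodic rate r = 0.082/2 per half-year.
Level perpetuity: PV = PMT / r = 18,900 / (0.082/2) = $460,975.61.

$460,975.61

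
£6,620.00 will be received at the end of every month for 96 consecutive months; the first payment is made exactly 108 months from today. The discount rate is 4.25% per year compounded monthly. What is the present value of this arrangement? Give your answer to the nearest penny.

Ordinary annuity of 96 payments, first payment at period 108.
Periodic rate r = 0.0425/12 per month; n is counted in months.
The ordinary-annuity PV formula values the stream one period before the first payment (period 107); discount that back 107 periods:
PV₀ = 6,620 × [1 − (1+r)^−96] / r × (1+r)^−107 = £368,515.17

£368,515.17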